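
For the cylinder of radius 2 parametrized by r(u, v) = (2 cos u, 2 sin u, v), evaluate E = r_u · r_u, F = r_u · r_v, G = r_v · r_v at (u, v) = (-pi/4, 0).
E = 4;  F = 0;  G = 1

Partials: r_u = (-2*sin(u), 2*cos(u), 0), r_v = (0, 0, 1). As functions of (u, v):
  E = r_u · r_u = 4,
  F = r_u · r_v = 0,
  G = r_v · r_v = 1.
Evaluating at (u, v) = (-pi/4, 0): E = 4, F = 0, G = 1.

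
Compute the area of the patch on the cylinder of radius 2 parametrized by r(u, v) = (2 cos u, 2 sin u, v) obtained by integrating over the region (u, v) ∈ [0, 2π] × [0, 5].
Area = 20*pi

Area = ∫∫ √(EG − F²) du dv with √(EG − F²) = 2. Integrating over [0, 2π] × [0, 5] gives 20*pi.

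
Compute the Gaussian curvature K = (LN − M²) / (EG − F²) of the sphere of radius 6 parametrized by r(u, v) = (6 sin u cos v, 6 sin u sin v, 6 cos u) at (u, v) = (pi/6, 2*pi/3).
K = 1/36

Coefficients of the first fundamental form: E = 36, F = 0, G = 36*sin(u)^2.
Coefficients of the second fundamental form: L = -6*sin(u)/Abs(sin(u)), M = 0, N = -6*sin(u)^3/Abs(sin(u)).
Assemble K = (LN − M²)/(EG − F²) = 1/36. At (u, v) = (pi/6, 2*pi/3): K = 1/36.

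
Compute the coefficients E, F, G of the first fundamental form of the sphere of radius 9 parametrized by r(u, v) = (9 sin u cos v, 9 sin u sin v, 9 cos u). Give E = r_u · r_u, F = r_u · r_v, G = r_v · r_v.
E = 81;  F = 0;  G = 81*sin(u)^2

Compute partials: r_u = (9*cos(u)*cos(v), 9*sin(v)*cos(u), -9*sin(u)), r_v = (-9*sin(u)*sin(v), 9*sin(u)*cos(v), 0). Then
  E = r_u · r_u = 81,
  F = r_u · r_v = 0,
  G = r_v · r_v = 81*sin(u)^2.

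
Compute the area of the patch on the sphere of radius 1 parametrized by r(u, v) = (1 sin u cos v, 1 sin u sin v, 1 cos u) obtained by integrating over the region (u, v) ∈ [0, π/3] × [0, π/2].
Area = pi/4

Area = ∫∫ √(EG − F²) du dv with √(EG − F²) = Abs(sin(u)). Integrating over [0, π/3] × [0, π/2] gives pi/4.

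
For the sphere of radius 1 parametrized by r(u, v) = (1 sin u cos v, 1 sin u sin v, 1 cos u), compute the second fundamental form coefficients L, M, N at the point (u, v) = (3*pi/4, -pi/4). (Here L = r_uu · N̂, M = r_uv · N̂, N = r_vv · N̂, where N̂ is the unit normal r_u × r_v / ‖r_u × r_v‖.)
L = -1;  M = 0;  N = -1/2

Compute the unit normal N̂(u, v) = (sin(u)^2*cos(v)/Abs(sin(u)), sin(u)^2*sin(v)/Abs(sin(u)), sin(2*u)/(2*Abs(sin(u)))), and the second partials r_uu, r_uv, r_vv. Take dot products:
  L(u, v) = r_uu · N̂ = -sin(u)/Abs(sin(u)),
  M(u, v) = r_uv · N̂ = 0,
  N(u, v) = r_vv · N̂ = -sin(u)^3/Abs(sin(u)).
Evaluating at (u, v) = (3*pi/4, -pi/4):
  L = -1, M = 0, N = -1/2.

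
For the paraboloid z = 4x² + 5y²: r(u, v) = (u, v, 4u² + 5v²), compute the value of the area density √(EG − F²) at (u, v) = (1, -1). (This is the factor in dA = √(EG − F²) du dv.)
√(EG − F²)|_{(1, -1)} = sqrt(165)

E = 64*u^2 + 1, F = 80*u*v, G = 100*v^2 + 1, so EG − F² = 64*u^2 + 100*v^2 + 1. Taking the positive square root: √(EG − F²) = sqrt(64*u^2 + 100*v^2 + 1). At (u, v) = (1, -1): sqrt(165).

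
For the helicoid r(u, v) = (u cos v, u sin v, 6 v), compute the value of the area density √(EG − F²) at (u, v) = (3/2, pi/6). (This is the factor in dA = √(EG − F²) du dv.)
√(EG − F²)|_{(3/2, pi/6)} = 3*sqrt(17)/2

E = 1, F = 0, G = u^2 + 36, so EG − F² = u^2 + 36. Taking the positive square root: √(EG − F²) = sqrt(u^2 + 36). At (u, v) = (3/2, pi/6): 3*sqrt(17)/2.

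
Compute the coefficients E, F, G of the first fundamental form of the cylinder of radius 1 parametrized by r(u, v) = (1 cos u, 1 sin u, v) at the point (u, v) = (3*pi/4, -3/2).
E = 1;  F = 0;  G = 1

Partials: r_u = (-sin(u), cos(u), 0), r_v = (0, 0, 1). As functions of (u, v):
  E = r_u · r_u = 1,
  F = r_u · r_v = 0,
  G = r_v · r_v = 1.
Evaluating at (u, v) = (3*pi/4, -3/2): E = 1, F = 0, G = 1.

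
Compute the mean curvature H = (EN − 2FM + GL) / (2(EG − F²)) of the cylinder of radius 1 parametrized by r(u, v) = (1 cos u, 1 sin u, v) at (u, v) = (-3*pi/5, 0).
H = -1/2

With E = 1, F = 0, G = 1, L = -1, M = 0, N = 0, assemble
  H = (EN − 2FM + GL) / (2(EG − F²)) = -1/2.
At (u, v) = (-3*pi/5, 0): H = -1/2.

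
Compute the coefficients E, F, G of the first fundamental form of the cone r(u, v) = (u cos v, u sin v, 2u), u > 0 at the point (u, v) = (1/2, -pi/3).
E = 5;  F = 0;  G = 1/4

Partials: r_u = (cos(v), sin(v), 2), r_v = (-u*sin(v), u*cos(v), 0). As functions of (u, v):
  E = r_u · r_u = 5,
  F = r_u · r_v = 0,
  G = r_v · r_v = u^2.
Evaluating at (u, v) = (1/2, -pi/3): E = 5, F = 0, G = 1/4.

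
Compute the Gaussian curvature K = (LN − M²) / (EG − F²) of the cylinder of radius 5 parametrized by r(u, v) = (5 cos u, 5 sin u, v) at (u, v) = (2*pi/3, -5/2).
K = 0

Coefficients of the first fundamental form: E = 25, F = 0, G = 1.
Coefficients of the second fundamental form: L = -5, M = 0, N = 0.
Assemble K = (LN − M²)/(EG − F²) = 0. At (u, v) = (2*pi/3, -5/2): K = 0.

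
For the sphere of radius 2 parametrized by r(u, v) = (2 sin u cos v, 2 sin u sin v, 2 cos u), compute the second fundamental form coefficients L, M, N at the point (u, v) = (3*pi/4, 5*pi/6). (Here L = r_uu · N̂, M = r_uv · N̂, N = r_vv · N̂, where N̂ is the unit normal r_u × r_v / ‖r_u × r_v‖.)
L = -2;  M = 0;  N = -1

Compute the unit normal N̂(u, v) = (sin(u)^2*cos(v)/Abs(sin(u)), sin(u)^2*sin(v)/Abs(sin(u)), sin(2*u)/(2*Abs(sin(u)))), and the second partials r_uu, r_uv, r_vv. Take dot products:
  L(u, v) = r_uu · N̂ = -2*sin(u)/Abs(sin(u)),
  M(u, v) = r_uv · N̂ = 0,
  N(u, v) = r_vv · N̂ = -2*sin(u)^3/Abs(sin(u)).
Evaluating at (u, v) = (3*pi/4, 5*pi/6):
  L = -2, M = 0, N = -1.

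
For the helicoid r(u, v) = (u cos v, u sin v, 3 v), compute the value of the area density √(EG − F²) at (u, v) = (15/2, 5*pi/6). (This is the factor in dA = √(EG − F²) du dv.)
√(EG − F²)|_{(15/2, 5*pi/6)} = 3*sqrt(29)/2

E = 1, F = 0, G = u^2 + 9, so EG − F² = u^2 + 9. Taking the positive square root: √(EG − F²) = sqrt(u^2 + 9). At (u, v) = (15/2, 5*pi/6): 3*sqrt(29)/2.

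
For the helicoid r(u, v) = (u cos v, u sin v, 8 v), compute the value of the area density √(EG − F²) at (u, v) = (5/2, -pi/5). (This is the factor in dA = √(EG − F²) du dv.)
√(EG − F²)|_{(5/2, -pi/5)} = sqrt(281)/2

E = 1, F = 0, G = u^2 + 64, so EG − F² = u^2 + 64. Taking the positive square root: √(EG − F²) = sqrt(u^2 + 64). At (u, v) = (5/2, -pi/5): sqrt(281)/2.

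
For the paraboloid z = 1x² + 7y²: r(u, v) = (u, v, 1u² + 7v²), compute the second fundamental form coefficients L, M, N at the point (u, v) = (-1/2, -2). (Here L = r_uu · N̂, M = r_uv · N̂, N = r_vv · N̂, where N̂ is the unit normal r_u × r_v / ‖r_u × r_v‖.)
L = sqrt(786)/393;  M = 0;  N = 7*sqrt(786)/393

Compute the unit normal N̂(u, v) = (-2*u/sqrt(4*u^2 + 196*v^2 + 1), -14*v/sqrt(4*u^2 + 196*v^2 + 1), 1/sqrt(4*u^2 + 196*v^2 + 1)), and the second partials r_uu, r_uv, r_vv. Take dot products:
  L(u, v) = r_uu · N̂ = 2/sqrt(4*u^2 + 196*v^2 + 1),
  M(u, v) = r_uv · N̂ = 0,
  N(u, v) = r_vv · N̂ = 14/sqrt(4*u^2 + 196*v^2 + 1).
Evaluating at (u, v) = (-1/2, -2):
  L = sqrt(786)/393, M = 0, N = 7*sqrt(786)/393.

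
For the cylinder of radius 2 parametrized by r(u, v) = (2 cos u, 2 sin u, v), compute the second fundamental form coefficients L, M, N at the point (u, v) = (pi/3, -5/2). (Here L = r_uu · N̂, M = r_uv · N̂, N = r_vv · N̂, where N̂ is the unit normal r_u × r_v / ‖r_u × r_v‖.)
L = -2;  M = 0;  N = 0

Compute the unit normal N̂(u, v) = (cos(u), sin(u), 0), and the second partials r_uu, r_uv, r_vv. Take dot products:
  L(u, v) = r_uu · N̂ = -2,
  M(u, v) = r_uv · N̂ = 0,
  N(u, v) = r_vv · N̂ = 0.
Evaluating at (u, v) = (pi/3, -5/2):
  L = -2, M = 0, N = 0.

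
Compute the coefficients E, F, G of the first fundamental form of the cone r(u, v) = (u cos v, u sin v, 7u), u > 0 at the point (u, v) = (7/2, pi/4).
E = 50;  F = 0;  G = 49/4

Partials: r_u = (cos(v), sin(v), 7), r_v = (-u*sin(v), u*cos(v), 0). As functions of (u, v):
  E = r_u · r_u = 50,
  F = r_u · r_v = 0,
  G = r_v · r_v = u^2.
Evaluating at (u, v) = (7/2, pi/4): E = 50, F = 0, G = 49/4.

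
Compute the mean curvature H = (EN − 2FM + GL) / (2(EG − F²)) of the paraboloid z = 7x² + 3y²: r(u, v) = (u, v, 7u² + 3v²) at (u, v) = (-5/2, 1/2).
H = 3748*sqrt(1235)/1525225

With E = 196*u^2 + 1, F = 84*u*v, G = 36*v^2 + 1, L = 14/sqrt(196*u^2 + 36*v^2 + 1), M = 0, N = 6/sqrt(196*u^2 + 36*v^2 + 1), assemble
  H = (EN − 2FM + GL) / (2(EG − F²)) = 2*(294*u^2 + 126*v^2 + 5)/(196*u^2 + 36*v^2 + 1)^(3/2).
At (u, v) = (-5/2, 1/2): H = 3748*sqrt(1235)/1525225.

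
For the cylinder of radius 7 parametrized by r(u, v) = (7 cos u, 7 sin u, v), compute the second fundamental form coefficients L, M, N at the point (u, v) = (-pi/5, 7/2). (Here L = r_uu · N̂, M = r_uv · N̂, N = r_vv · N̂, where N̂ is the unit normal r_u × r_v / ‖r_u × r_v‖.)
L = -7;  M = 0;  N = 0

Compute the unit normal N̂(u, v) = (cos(u), sin(u), 0), and the second partials r_uu, r_uv, r_vv. Take dot products:
  L(u, v) = r_uu · N̂ = -7,
  M(u, v) = r_uv · N̂ = 0,
  N(u, v) = r_vv · N̂ = 0.
Evaluating at (u, v) = (-pi/5, 7/2):
  L = -7, M = 0, N = 0.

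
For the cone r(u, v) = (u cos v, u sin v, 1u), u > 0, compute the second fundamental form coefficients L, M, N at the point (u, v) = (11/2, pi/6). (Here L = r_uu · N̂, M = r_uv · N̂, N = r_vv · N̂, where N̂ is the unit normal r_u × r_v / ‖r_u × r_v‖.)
L = 0;  M = 0;  N = 11*sqrt(2)/4

Compute the unit normal N̂(u, v) = (-sqrt(2)*u*cos(v)/(2*Abs(u)), -sqrt(2)*u*sin(v)/(2*Abs(u)), sqrt(2)*u/(2*Abs(u))), and the second partials r_uu, r_uv, r_vv. Take dot products:
  L(u, v) = r_uu · N̂ = 0,
  M(u, v) = r_uv · N̂ = 0,
  N(u, v) = r_vv · N̂ = sqrt(2)*u^2/(2*Abs(u)).
Evaluating at (u, v) = (11/2, pi/6):
  L = 0, M = 0, N = 11*sqrt(2)/4.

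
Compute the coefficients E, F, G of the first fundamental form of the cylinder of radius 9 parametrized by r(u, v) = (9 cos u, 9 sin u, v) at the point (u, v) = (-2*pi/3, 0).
E = 81;  F = 0;  G = 1

Partials: r_u = (-9*sin(u), 9*cos(u), 0), r_v = (0, 0, 1). As functions of (u, v):
  E = r_u · r_u = 81,
  F = r_u · r_v = 0,
  G = r_v · r_v = 1.
Evaluating at (u, v) = (-2*pi/3, 0): E = 81, F = 0, G = 1.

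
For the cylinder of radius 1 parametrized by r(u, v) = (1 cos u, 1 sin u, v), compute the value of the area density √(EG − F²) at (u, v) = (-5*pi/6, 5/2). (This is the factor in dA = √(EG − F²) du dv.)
√(EG − F²)|_{(-5*pi/6, 5/2)} = 1

E = 1, F = 0, G = 1, so EG − F² = 1. Taking the positive square root: √(EG − F²) = 1. At (u, v) = (-5*pi/6, 5/2): 1.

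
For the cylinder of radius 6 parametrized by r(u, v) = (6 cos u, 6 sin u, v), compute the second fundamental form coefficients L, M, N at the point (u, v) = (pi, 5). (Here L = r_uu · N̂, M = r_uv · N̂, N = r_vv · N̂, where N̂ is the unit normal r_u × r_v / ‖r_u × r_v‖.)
L = -6;  M = 0;  N = 0

Compute the unit normal N̂(u, v) = (cos(u), sin(u), 0), and the second partials r_uu, r_uv, r_vv. Take dot products:
  L(u, v) = r_uu · N̂ = -6,
  M(u, v) = r_uv · N̂ = 0,
  N(u, v) = r_vv · N̂ = 0.
Evaluating at (u, v) = (pi, 5):
  L = -6, M = 0, N = 0.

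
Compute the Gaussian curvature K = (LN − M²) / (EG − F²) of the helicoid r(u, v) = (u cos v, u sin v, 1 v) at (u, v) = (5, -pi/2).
K = -1/676

Coefficients of the first fundamental form: E = 1, F = 0, G = u^2 + 1.
Coefficients of the second fundamental form: L = 0, M = -1/sqrt(u^2 + 1), N = 0.
Assemble K = (LN − M²)/(EG − F²) = -1/(u^2 + 1)^2. At (u, v) = (5, -pi/2): K = -1/676.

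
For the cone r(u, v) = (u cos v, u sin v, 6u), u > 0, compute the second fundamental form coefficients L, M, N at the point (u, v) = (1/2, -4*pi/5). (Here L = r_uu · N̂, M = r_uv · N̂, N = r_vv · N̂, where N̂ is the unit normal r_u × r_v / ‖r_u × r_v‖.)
L = 0;  M = 0;  N = 3*sqrt(37)/37

Compute the unit normal N̂(u, v) = (-6*sqrt(37)*u*cos(v)/(37*Abs(u)), -6*sqrt(37)*u*sin(v)/(37*Abs(u)), sqrt(37)*u/(37*Abs(u))), and the second partials r_uu, r_uv, r_vv. Take dot products:
  L(u, v) = r_uu · N̂ = 0,
  M(u, v) = r_uv · N̂ = 0,
  N(u, v) = r_vv · N̂ = 6*sqrt(37)*u^2/(37*Abs(u)).
Evaluating at (u, v) = (1/2, -4*pi/5):
  L = 0, M = 0, N = 3*sqrt(37)/37.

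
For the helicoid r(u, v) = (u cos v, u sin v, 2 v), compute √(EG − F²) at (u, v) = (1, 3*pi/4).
√(EG − F²)|_{(1, 3*pi/4)} = sqrt(5)

E = 1, F = 0, G = u^2 + 4; EG − F² = u^2 + 4; √(EG − F²) = sqrt(u^2 + 4). At the given point: sqrt(5).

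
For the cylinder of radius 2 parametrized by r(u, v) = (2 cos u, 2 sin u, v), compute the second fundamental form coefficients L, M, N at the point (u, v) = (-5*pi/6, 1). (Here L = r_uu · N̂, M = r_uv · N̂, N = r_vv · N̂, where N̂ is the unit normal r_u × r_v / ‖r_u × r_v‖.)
L = -2;  M = 0;  N = 0

Compute the unit normal N̂(u, v) = (cos(u), sin(u), 0), and the second partials r_uu, r_uv, r_vv. Take dot products:
  L(u, v) = r_uu · N̂ = -2,
  M(u, v) = r_uv · N̂ = 0,
  N(u, v) = r_vv · N̂ = 0.
Evaluating at (u, v) = (-5*pi/6, 1):
  L = -2, M = 0, N = 0.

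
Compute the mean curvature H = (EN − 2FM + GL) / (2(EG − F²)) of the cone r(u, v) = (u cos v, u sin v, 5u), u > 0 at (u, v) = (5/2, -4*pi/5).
H = sqrt(26)/26

With E = 26, F = 0, G = u^2, L = 0, M = 0, N = 5*sqrt(26)*u^2/(26*Abs(u)), assemble
  H = (EN − 2FM + GL) / (2(EG − F²)) = 5*sqrt(26)/(52*Abs(u)).
At (u, v) = (5/2, -4*pi/5): H = sqrt(26)/26.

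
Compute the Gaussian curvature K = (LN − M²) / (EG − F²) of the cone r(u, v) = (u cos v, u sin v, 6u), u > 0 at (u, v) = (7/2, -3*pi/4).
K = 0

Coefficients of the first fundamental form: E = 37, F = 0, G = u^2.
Coefficients of the second fundamental form: L = 0, M = 0, N = 6*sqrt(37)*u^2/(37*Abs(u)).
Assemble K = (LN − M²)/(EG − F²) = 0. At (u, v) = (7/2, -3*pi/4): K = 0.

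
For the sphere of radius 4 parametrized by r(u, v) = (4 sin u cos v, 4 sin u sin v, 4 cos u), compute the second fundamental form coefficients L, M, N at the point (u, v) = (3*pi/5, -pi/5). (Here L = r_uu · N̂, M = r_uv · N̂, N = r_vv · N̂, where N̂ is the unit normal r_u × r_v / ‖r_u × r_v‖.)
L = -4;  M = 0;  N = -5/2 - sqrt(5)/2

Compute the unit normal N̂(u, v) = (sin(u)^2*cos(v)/Abs(sin(u)), sin(u)^2*sin(v)/Abs(sin(u)), sin(2*u)/(2*Abs(sin(u)))), and the second partials r_uu, r_uv, r_vv. Take dot products:
  L(u, v) = r_uu · N̂ = -4*sin(u)/Abs(sin(u)),
  M(u, v) = r_uv · N̂ = 0,
  N(u, v) = r_vv · N̂ = -4*sin(u)^3/Abs(sin(u)).
Evaluating at (u, v) = (3*pi/5, -pi/5):
  L = -4, M = 0, N = -5/2 - sqrt(5)/2.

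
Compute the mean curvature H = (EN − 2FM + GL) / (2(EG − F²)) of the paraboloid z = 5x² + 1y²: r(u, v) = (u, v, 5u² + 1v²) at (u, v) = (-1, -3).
H = 286*sqrt(137)/18769

With E = 100*u^2 + 1, F = 20*u*v, G = 4*v^2 + 1, L = 10/sqrt(100*u^2 + 4*v^2 + 1), M = 0, N = 2/sqrt(100*u^2 + 4*v^2 + 1), assemble
  H = (EN − 2FM + GL) / (2(EG − F²)) = 2*(50*u^2 + 10*v^2 + 3)/(100*u^2 + 4*v^2 + 1)^(3/2).
At (u, v) = (-1, -3): H = 286*sqrt(137)/18769.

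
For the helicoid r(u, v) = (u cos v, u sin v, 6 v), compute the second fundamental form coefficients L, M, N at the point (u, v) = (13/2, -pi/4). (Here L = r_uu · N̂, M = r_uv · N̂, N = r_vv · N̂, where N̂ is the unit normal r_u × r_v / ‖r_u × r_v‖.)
L = 0;  M = -12*sqrt(313)/313;  N = 0

Compute the unit normal N̂(u, v) = (6*sin(v)/sqrt(u^2 + 36), -6*cos(v)/sqrt(u^2 + 36), u/sqrt(u^2 + 36)), and the second partials r_uu, r_uv, r_vv. Take dot products:
  L(u, v) = r_uu · N̂ = 0,
  M(u, v) = r_uv · N̂ = -6/sqrt(u^2 + 36),
  N(u, v) = r_vv · N̂ = 0.
Evaluating at (u, v) = (13/2, -pi/4):
  L = 0, M = -12*sqrt(313)/313, N = 0.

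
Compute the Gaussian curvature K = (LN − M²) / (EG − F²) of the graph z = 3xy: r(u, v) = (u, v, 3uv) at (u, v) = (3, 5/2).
K = -144/305809

Coefficients of the first fundamental form: E = 9*v^2 + 1, F = 9*u*v, G = 9*u^2 + 1.
Coefficients of the second fundamental form: L = 0, M = 3/sqrt(9*u^2 + 9*v^2 + 1), N = 0.
Assemble K = (LN − M²)/(EG − F²) = -9/(81*u^4 + 162*u^2*v^2 + 18*u^2 + 81*v^4 + 18*v^2 + 1). At (u, v) = (3, 5/2): K = -144/305809.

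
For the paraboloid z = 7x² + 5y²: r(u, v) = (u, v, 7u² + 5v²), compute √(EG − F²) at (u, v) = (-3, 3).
√(EG − F²)|_{(-3, 3)} = sqrt(2665)

E = 196*u^2 + 1, F = 140*u*v, G = 100*v^2 + 1; EG − F² = 196*u^2 + 100*v^2 + 1; √(EG − F²) = sqrt(196*u^2 + 100*v^2 + 1). At the given point: sqrt(2665).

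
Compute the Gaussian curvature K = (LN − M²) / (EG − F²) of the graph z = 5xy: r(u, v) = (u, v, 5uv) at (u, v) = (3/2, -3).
K = -400/1274641

Coefficients of the first fundamental form: E = 25*v^2 + 1, F = 25*u*v, G = 25*u^2 + 1.
Coefficients of the second fundamental form: L = 0, M = 5/sqrt(25*u^2 + 25*v^2 + 1), N = 0.
Assemble K = (LN − M²)/(EG − F²) = -25/(625*u^4 + 1250*u^2*v^2 + 50*u^2 + 625*v^4 + 50*v^2 + 1). At (u, v) = (3/2, -3): K = -400/1274641.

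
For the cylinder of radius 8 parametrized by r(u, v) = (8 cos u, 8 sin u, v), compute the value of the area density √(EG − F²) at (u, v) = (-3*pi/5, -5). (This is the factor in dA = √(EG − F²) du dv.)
√(EG − F²)|_{(-3*pi/5, -5)} = 8

E = 64, F = 0, G = 1, so EG − F² = 64. Taking the positive square root: √(EG − F²) = 8. At (u, v) = (-3*pi/5, -5): 8.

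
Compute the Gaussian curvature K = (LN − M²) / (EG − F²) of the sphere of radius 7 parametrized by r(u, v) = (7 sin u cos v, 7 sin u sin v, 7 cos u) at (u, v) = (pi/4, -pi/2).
K = 1/49

Coefficients of the first fundamental form: E = 49, F = 0, G = 49*sin(u)^2.
Coefficients of the second fundamental form: L = -7*sin(u)/Abs(sin(u)), M = 0, N = -7*sin(u)^3/Abs(sin(u)).
Assemble K = (LN − M²)/(EG − F²) = 1/49. At (u, v) = (pi/4, -pi/2): K = 1/49.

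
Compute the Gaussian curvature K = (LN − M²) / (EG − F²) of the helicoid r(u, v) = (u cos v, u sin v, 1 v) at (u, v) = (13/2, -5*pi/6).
K = -16/29929

Coefficients of the first fundamental form: E = 1, F = 0, G = u^2 + 1.
Coefficients of the second fundamental form: L = 0, M = -1/sqrt(u^2 + 1), N = 0.
Assemble K = (LN − M²)/(EG − F²) = -1/(u^2 + 1)^2. At (u, v) = (13/2, -5*pi/6): K = -16/29929.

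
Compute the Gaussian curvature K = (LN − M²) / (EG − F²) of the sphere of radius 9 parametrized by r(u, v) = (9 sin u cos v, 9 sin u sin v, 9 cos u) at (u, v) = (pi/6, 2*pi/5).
K = 1/81

Coefficients of the first fundamental form: E = 81, F = 0, G = 81*sin(u)^2.
Coefficients of the second fundamental form: L = -9*sin(u)/Abs(sin(u)), M = 0, N = -9*sin(u)^3/Abs(sin(u)).
Assemble K = (LN − M²)/(EG − F²) = 1/81. At (u, v) = (pi/6, 2*pi/5): K = 1/81.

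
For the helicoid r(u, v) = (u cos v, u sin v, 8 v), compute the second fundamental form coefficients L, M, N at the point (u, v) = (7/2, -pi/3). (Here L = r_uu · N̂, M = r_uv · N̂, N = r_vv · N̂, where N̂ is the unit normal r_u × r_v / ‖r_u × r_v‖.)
L = 0;  M = -16*sqrt(305)/305;  N = 0

Compute the unit normal N̂(u, v) = (8*sin(v)/sqrt(u^2 + 64), -8*cos(v)/sqrt(u^2 + 64), u/sqrt(u^2 + 64)), and the second partials r_uu, r_uv, r_vv. Take dot products:
  L(u, v) = r_uu · N̂ = 0,
  M(u, v) = r_uv · N̂ = -8/sqrt(u^2 + 64),
  N(u, v) = r_vv · N̂ = 0.
Evaluating at (u, v) = (7/2, -pi/3):
  L = 0, M = -16*sqrt(305)/305, N = 0.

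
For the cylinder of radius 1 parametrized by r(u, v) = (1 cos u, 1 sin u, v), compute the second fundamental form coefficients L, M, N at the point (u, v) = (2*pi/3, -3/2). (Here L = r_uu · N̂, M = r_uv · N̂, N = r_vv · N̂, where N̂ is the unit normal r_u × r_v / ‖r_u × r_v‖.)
L = -1;  M = 0;  N = 0

Compute the unit normal N̂(u, v) = (cos(u), sin(u), 0), and the second partials r_uu, r_uv, r_vv. Take dot products:
  L(u, v) = r_uu · N̂ = -1,
  M(u, v) = r_uv · N̂ = 0,
  N(u, v) = r_vv · N̂ = 0.
Evaluating at (u, v) = (2*pi/3, -3/2):
  L = -1, M = 0, N = 0.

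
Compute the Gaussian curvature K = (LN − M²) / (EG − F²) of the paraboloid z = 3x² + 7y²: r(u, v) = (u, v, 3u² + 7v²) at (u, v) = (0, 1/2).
K = 21/625

Coefficients of the first fundamental form: E = 36*u^2 + 1, F = 84*u*v, G = 196*v^2 + 1.
Coefficients of the second fundamental form: L = 6/sqrt(36*u^2 + 196*v^2 + 1), M = 0, N = 14/sqrt(36*u^2 + 196*v^2 + 1).
Assemble K = (LN − M²)/(EG − F²) = 84/(1296*u^4 + 14112*u^2*v^2 + 72*u^2 + 38416*v^4 + 392*v^2 + 1). At (u, v) = (0, 1/2): K = 21/625.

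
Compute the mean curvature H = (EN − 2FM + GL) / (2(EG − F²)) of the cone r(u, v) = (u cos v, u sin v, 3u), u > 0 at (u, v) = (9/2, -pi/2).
H = sqrt(10)/30

With E = 10, F = 0, G = u^2, L = 0, M = 0, N = 3*sqrt(10)*u^2/(10*Abs(u)), assemble
  H = (EN − 2FM + GL) / (2(EG − F²)) = 3*sqrt(10)/(20*Abs(u)).
At (u, v) = (9/2, -pi/2): H = sqrt(10)/30.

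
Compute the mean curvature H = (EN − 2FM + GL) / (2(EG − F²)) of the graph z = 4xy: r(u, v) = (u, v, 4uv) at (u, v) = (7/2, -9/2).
H = 1008*sqrt(521)/271441

With E = 16*v^2 + 1, F = 16*u*v, G = 16*u^2 + 1, L = 0, M = 4/sqrt(16*u^2 + 16*v^2 + 1), N = 0, assemble
  H = (EN − 2FM + GL) / (2(EG − F²)) = -64*u*v/(16*u^2 + 16*v^2 + 1)^(3/2).
At (u, v) = (7/2, -9/2): H = 1008*sqrt(521)/271441.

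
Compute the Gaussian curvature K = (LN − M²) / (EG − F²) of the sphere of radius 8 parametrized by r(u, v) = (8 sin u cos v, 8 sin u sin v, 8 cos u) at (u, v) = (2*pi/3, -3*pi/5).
K = 1/64

Coefficients of the first fundamental form: E = 64, F = 0, G = 64*sin(u)^2.
Coefficients of the second fundamental form: L = -8*sin(u)/Abs(sin(u)), M = 0, N = -8*sin(u)^3/Abs(sin(u)).
Assemble K = (LN − M²)/(EG − F²) = 1/64. At (u, v) = (2*pi/3, -3*pi/5): K = 1/64.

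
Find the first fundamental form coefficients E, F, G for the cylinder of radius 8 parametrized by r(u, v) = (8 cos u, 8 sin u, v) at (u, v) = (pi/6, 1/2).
E = 64;  F = 0;  G = 1

Partials: r_u = (-8*sin(u), 8*cos(u), 0), r_v = (0, 0, 1). As functions of (u, v):
  E = r_u · r_u = 64,
  F = r_u · r_v = 0,
  G = r_v · r_v = 1.
Evaluating at (u, v) = (pi/6, 1/2): E = 64, F = 0, G = 1.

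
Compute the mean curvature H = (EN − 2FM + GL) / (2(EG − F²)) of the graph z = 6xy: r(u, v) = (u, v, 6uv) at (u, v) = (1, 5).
H = -1080*sqrt(937)/877969

With E = 36*v^2 + 1, F = 36*u*v, G = 36*u^2 + 1, L = 0, M = 6/sqrt(36*u^2 + 36*v^2 + 1), N = 0, assemble
  H = (EN − 2FM + GL) / (2(EG − F²)) = -216*u*v/(36*u^2 + 36*v^2 + 1)^(3/2).
At (u, v) = (1, 5): H = -1080*sqrt(937)/877969.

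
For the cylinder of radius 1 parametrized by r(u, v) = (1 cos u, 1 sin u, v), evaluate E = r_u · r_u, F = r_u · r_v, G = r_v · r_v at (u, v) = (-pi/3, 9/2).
E = 1;  F = 0;  G = 1

Partials: r_u = (-sin(u), cos(u), 0), r_v = (0, 0, 1). As functions of (u, v):
  E = r_u · r_u = 1,
  F = r_u · r_v = 0,
  G = r_v · r_v = 1.
Evaluating at (u, v) = (-pi/3, 9/2): E = 1, F = 0, G = 1.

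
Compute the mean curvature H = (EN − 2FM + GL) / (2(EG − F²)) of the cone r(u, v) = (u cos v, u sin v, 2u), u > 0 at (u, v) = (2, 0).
H = sqrt(5)/10

With E = 5, F = 0, G = u^2, L = 0, M = 0, N = 2*sqrt(5)*u^2/(5*Abs(u)), assemble
  H = (EN − 2FM + GL) / (2(EG − F²)) = sqrt(5)/(5*Abs(u)).
At (u, v) = (2, 0): H = sqrt(5)/10.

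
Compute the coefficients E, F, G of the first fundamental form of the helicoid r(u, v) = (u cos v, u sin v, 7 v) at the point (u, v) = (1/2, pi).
E = 1;  F = 0;  G = 197/4

Partials: r_u = (cos(v), sin(v), 0), r_v = (-u*sin(v), u*cos(v), 7). As functions of (u, v):
  E = r_u · r_u = 1,
  F = r_u · r_v = 0,
  G = r_v · r_v = u^2 + 49.
Evaluating at (u, v) = (1/2, pi): E = 1, F = 0, G = 197/4.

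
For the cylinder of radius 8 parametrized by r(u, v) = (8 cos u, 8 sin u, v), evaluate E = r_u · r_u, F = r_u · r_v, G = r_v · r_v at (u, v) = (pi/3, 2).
E = 64;  F = 0;  G = 1

Partials: r_u = (-8*sin(u), 8*cos(u), 0), r_v = (0, 0, 1). As functions of (u, v):
  E = r_u · r_u = 64,
  F = r_u · r_v = 0,
  G = r_v · r_v = 1.
Evaluating at (u, v) = (pi/3, 2): E = 64, F = 0, G = 1.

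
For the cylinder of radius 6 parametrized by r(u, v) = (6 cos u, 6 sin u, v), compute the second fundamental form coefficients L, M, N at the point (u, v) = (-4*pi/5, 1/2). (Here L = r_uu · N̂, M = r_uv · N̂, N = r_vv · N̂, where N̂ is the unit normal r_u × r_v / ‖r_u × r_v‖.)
L = -6;  M = 0;  N = 0

Compute the unit normal N̂(u, v) = (cos(u), sin(u), 0), and the second partials r_uu, r_uv, r_vv. Take dot products:
  L(u, v) = r_uu · N̂ = -6,
  M(u, v) = r_uv · N̂ = 0,
  N(u, v) = r_vv · N̂ = 0.
Evaluating at (u, v) = (-4*pi/5, 1/2):
  L = -6, M = 0, N = 0.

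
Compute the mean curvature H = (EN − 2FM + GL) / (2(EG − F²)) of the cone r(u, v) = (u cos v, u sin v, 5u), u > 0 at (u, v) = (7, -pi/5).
H = 5*sqrt(26)/364

With E = 26, F = 0, G = u^2, L = 0, M = 0, N = 5*sqrt(26)*u^2/(26*Abs(u)), assemble
  H = (EN − 2FM + GL) / (2(EG − F²)) = 5*sqrt(26)/(52*Abs(u)).
At (u, v) = (7, -pi/5): H = 5*sqrt(26)/364.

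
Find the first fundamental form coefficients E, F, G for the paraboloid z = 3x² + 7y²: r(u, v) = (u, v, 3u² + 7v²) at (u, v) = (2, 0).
E = 145;  F = 0;  G = 1

Partials: r_u = (1, 0, 6*u), r_v = (0, 1, 14*v). As functions of (u, v):
  E = r_u · r_u = 36*u^2 + 1,
  F = r_u · r_v = 84*u*v,
  G = r_v · r_v = 196*v^2 + 1.
Evaluating at (u, v) = (2, 0): E = 145, F = 0, G = 1.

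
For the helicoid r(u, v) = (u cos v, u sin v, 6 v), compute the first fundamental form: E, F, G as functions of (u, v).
E = 1;  F = 0;  G = u^2 + 36

Compute partials: r_u = (cos(v), sin(v), 0), r_v = (-u*sin(v), u*cos(v), 6). Then
  E = r_u · r_u = 1,
  F = r_u · r_v = 0,
  G = r_v · r_v = u^2 + 36.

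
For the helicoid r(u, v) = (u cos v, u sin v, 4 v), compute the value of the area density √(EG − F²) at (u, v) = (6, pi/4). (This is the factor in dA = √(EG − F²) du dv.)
√(EG − F²)|_{(6, pi/4)} = 2*sqrt(13)

E = 1, F = 0, G = u^2 + 16, so EG − F² = u^2 + 16. Taking the positive square root: √(EG − F²) = sqrt(u^2 + 16). At (u, v) = (6, pi/4): 2*sqrt(13).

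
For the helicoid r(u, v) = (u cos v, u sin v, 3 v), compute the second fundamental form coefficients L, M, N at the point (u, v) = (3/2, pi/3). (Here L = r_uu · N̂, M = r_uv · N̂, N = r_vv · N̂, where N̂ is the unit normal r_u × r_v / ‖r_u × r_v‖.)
L = 0;  M = -2*sqrt(5)/5;  N = 0

Compute the unit normal N̂(u, v) = (3*sin(v)/sqrt(u^2 + 9), -3*cos(v)/sqrt(u^2 + 9), u/sqrt(u^2 + 9)), and the second partials r_uu, r_uv, r_vv. Take dot products:
  L(u, v) = r_uu · N̂ = 0,
  M(u, v) = r_uv · N̂ = -3/sqrt(u^2 + 9),
  N(u, v) = r_vv · N̂ = 0.
Evaluating at (u, v) = (3/2, pi/3):
  L = 0, M = -2*sqrt(5)/5, N = 0.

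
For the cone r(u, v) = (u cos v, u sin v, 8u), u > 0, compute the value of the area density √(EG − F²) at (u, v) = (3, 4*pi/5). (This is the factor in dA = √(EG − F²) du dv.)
√(EG − F²)|_{(3, 4*pi/5)} = 3*sqrt(65)

E = 65, F = 0, G = u^2, so EG − F² = 65*u^2. Taking the positive square root: √(EG − F²) = sqrt(65)*Abs(u). At (u, v) = (3, 4*pi/5): 3*sqrt(65).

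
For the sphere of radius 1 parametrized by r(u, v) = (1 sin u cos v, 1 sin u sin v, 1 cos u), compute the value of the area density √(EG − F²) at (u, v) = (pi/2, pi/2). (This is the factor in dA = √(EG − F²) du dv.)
√(EG − F²)|_{(pi/2, pi/2)} = 1

E = 1, F = 0, G = sin(u)^2, so EG − F² = sin(u)^2. Taking the positive square root: √(EG − F²) = Abs(sin(u)). At (u, v) = (pi/2, pi/2): 1.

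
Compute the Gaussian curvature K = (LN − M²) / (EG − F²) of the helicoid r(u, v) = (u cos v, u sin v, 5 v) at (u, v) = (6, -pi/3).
K = -25/3721

Coefficients of the first fundamental form: E = 1, F = 0, G = u^2 + 25.
Coefficients of the second fundamental form: L = 0, M = -5/sqrt(u^2 + 25), N = 0.
Assemble K = (LN − M²)/(EG − F²) = -25/(u^2 + 25)^2. At (u, v) = (6, -pi/3): K = -25/3721.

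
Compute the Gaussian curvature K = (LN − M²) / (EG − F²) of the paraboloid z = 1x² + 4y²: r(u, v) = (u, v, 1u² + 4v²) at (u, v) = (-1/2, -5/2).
K = 4/40401

Coefficients of the first fundamental form: E = 4*u^2 + 1, F = 16*u*v, G = 64*v^2 + 1.
Coefficients of the second fundamental form: L = 2/sqrt(4*u^2 + 64*v^2 + 1), M = 0, N = 8/sqrt(4*u^2 + 64*v^2 + 1).
Assemble K = (LN − M²)/(EG − F²) = 16/(16*u^4 + 512*u^2*v^2 + 8*u^2 + 4096*v^4 + 128*v^2 + 1). At (u, v) = (-1/2, -5/2): K = 4/40401.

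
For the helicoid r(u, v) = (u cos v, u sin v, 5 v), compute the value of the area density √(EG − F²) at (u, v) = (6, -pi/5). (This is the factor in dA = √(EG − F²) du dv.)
√(EG − F²)|_{(6, -pi/5)} = sqrt(61)

E = 1, F = 0, G = u^2 + 25, so EG − F² = u^2 + 25. Taking the positive square root: √(EG − F²) = sqrt(u^2 + 25). At (u, v) = (6, -pi/5): sqrt(61).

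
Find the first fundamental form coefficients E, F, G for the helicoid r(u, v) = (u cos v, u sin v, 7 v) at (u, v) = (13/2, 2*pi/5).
E = 1;  F = 0;  G = 365/4

Partials: r_u = (cos(v), sin(v), 0), r_v = (-u*sin(v), u*cos(v), 7). As functions of (u, v):
  E = r_u · r_u = 1,
  F = r_u · r_v = 0,
  G = r_v · r_v = u^2 + 49.
Evaluating at (u, v) = (13/2, 2*pi/5): E = 1, F = 0, G = 365/4.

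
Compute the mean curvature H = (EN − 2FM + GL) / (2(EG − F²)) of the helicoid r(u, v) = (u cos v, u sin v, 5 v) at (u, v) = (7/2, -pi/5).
H = 0

With E = 1, F = 0, G = u^2 + 25, L = 0, M = -5/sqrt(u^2 + 25), N = 0, assemble
  H = (EN − 2FM + GL) / (2(EG − F²)) = 0.
At (u, v) = (7/2, -pi/5): H = 0.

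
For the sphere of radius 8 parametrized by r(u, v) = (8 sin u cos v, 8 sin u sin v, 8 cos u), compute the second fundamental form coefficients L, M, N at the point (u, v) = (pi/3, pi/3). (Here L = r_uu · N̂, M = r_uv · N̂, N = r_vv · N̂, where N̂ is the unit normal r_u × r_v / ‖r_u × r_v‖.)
L = -8;  M = 0;  N = -6

Compute the unit normal N̂(u, v) = (sin(u)^2*cos(v)/Abs(sin(u)), sin(u)^2*sin(v)/Abs(sin(u)), sin(2*u)/(2*Abs(sin(u)))), and the second partials r_uu, r_uv, r_vv. Take dot products:
  L(u, v) = r_uu · N̂ = -8*sin(u)/Abs(sin(u)),
  M(u, v) = r_uv · N̂ = 0,
  N(u, v) = r_vv · N̂ = -8*sin(u)^3/Abs(sin(u)).
Evaluating at (u, v) = (pi/3, pi/3):
  L = -8, M = 0, N = -6.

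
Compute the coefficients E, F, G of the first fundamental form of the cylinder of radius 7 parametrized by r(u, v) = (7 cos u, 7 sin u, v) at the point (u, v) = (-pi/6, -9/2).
E = 49;  F = 0;  G = 1

Partials: r_u = (-7*sin(u), 7*cos(u), 0), r_v = (0, 0, 1). As functions of (u, v):
  E = r_u · r_u = 49,
  F = r_u · r_v = 0,
  G = r_v · r_v = 1.
Evaluating at (u, v) = (-pi/6, -9/2): E = 49, F = 0, G = 1.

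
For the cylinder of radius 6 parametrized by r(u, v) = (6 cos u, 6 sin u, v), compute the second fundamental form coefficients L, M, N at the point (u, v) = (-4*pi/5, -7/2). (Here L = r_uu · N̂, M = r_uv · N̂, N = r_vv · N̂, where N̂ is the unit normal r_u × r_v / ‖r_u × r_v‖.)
L = -6;  M = 0;  N = 0

Compute the unit normal N̂(u, v) = (cos(u), sin(u), 0), and the second partials r_uu, r_uv, r_vv. Take dot products:
  L(u, v) = r_uu · N̂ = -6,
  M(u, v) = r_uv · N̂ = 0,
  N(u, v) = r_vv · N̂ = 0.
Evaluating at (u, v) = (-4*pi/5, -7/2):
  L = -6, M = 0, N = 0.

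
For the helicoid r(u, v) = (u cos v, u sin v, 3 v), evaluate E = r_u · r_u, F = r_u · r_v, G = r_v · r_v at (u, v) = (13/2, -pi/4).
E = 1;  F = 0;  G = 205/4

Partials: r_u = (cos(v), sin(v), 0), r_v = (-u*sin(v), u*cos(v), 3). As functions of (u, v):
  E = r_u · r_u = 1,
  F = r_u · r_v = 0,
  G = r_v · r_v = u^2 + 9.
Evaluating at (u, v) = (13/2, -pi/4): E = 1, F = 0, G = 205/4.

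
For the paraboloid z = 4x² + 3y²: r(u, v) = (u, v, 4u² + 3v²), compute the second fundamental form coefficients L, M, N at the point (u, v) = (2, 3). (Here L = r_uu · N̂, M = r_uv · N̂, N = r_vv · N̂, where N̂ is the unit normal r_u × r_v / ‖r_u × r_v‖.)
L = 8*sqrt(581)/581;  M = 0;  N = 6*sqrt(581)/581

Compute the unit normal N̂(u, v) = (-8*u/sqrt(64*u^2 + 36*v^2 + 1), -6*v/sqrt(64*u^2 + 36*v^2 + 1), 1/sqrt(64*u^2 + 36*v^2 + 1)), and the second partials r_uu, r_uv, r_vv. Take dot products:
  L(u, v) = r_uu · N̂ = 8/sqrt(64*u^2 + 36*v^2 + 1),
  M(u, v) = r_uv · N̂ = 0,
  N(u, v) = r_vv · N̂ = 6/sqrt(64*u^2 + 36*v^2 + 1).
Evaluating at (u, v) = (2, 3):
  L = 8*sqrt(581)/581, M = 0, N = 6*sqrt(581)/581.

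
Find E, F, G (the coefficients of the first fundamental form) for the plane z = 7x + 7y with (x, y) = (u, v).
E = 50;  F = 49;  G = 50

Compute partials: r_u = (1, 0, 7), r_v = (0, 1, 7). Then
  E = r_u · r_u = 50,
  F = r_u · r_v = 49,
  G = r_v · r_v = 50.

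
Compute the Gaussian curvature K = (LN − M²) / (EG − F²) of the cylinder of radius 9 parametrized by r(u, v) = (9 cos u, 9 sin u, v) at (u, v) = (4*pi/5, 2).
K = 0

Coefficients of the first fundamental form: E = 81, F = 0, G = 1.
Coefficients of the second fundamental form: L = -9, M = 0, N = 0.
Assemble K = (LN − M²)/(EG − F²) = 0. At (u, v) = (4*pi/5, 2): K = 0.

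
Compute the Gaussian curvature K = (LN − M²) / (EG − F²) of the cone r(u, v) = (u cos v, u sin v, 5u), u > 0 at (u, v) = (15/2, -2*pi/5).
K = 0

Coefficients of the first fundamental form: E = 26, F = 0, G = u^2.
Coefficients of the second fundamental form: L = 0, M = 0, N = 5*sqrt(26)*u^2/(26*Abs(u)).
Assemble K = (LN − M²)/(EG − F²) = 0. At (u, v) = (15/2, -2*pi/5): K = 0.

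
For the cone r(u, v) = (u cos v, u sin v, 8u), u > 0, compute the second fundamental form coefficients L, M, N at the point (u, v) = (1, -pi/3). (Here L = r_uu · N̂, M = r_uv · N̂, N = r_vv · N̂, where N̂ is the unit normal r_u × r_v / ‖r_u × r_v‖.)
L = 0;  M = 0;  N = 8*sqrt(65)/65

Compute the unit normal N̂(u, v) = (-8*sqrt(65)*u*cos(v)/(65*Abs(u)), -8*sqrt(65)*u*sin(v)/(65*Abs(u)), sqrt(65)*u/(65*Abs(u))), and the second partials r_uu, r_uv, r_vv. Take dot products:
  L(u, v) = r_uu · N̂ = 0,
  M(u, v) = r_uv · N̂ = 0,
  N(u, v) = r_vv · N̂ = 8*sqrt(65)*u^2/(65*Abs(u)).
Evaluating at (u, v) = (1, -pi/3):
  L = 0, M = 0, N = 8*sqrt(65)/65.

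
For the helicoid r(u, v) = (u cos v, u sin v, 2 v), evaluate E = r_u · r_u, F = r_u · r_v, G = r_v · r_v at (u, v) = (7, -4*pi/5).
E = 1;  F = 0;  G = 53

Partials: r_u = (cos(v), sin(v), 0), r_v = (-u*sin(v), u*cos(v), 2). As functions of (u, v):
  E = r_u · r_u = 1,
  F = r_u · r_v = 0,
  G = r_v · r_v = u^2 + 4.
Evaluating at (u, v) = (7, -4*pi/5): E = 1, F = 0, G = 53.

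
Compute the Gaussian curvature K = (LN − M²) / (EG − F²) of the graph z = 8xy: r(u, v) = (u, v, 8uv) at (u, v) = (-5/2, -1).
K = -64/216225

Coefficients of the first fundamental form: E = 64*v^2 + 1, F = 64*u*v, G = 64*u^2 + 1.
Coefficients of the second fundamental form: L = 0, M = 8/sqrt(64*u^2 + 64*v^2 + 1), N = 0.
Assemble K = (LN − M²)/(EG − F²) = -64/(4096*u^4 + 8192*u^2*v^2 + 128*u^2 + 4096*v^4 + 128*v^2 + 1). At (u, v) = (-5/2, -1): K = -64/216225.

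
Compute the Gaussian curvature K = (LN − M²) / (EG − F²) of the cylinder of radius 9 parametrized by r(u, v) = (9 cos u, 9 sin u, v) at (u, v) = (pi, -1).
K = 0

Coefficients of the first fundamental form: E = 81, F = 0, G = 1.
Coefficients of the second fundamental form: L = -9, M = 0, N = 0.
Assemble K = (LN − M²)/(EG − F²) = 0. At (u, v) = (pi, -1): K = 0.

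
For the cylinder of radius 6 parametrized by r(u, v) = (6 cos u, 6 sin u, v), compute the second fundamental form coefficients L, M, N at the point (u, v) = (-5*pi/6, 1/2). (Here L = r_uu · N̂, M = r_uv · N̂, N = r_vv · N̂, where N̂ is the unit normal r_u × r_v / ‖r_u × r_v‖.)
L = -6;  M = 0;  N = 0

Compute the unit normal N̂(u, v) = (cos(u), sin(u), 0), and the second partials r_uu, r_uv, r_vv. Take dot products:
  L(u, v) = r_uu · N̂ = -6,
  M(u, v) = r_uv · N̂ = 0,
  N(u, v) = r_vv · N̂ = 0.
Evaluating at (u, v) = (-5*pi/6, 1/2):
  L = -6, M = 0, N = 0.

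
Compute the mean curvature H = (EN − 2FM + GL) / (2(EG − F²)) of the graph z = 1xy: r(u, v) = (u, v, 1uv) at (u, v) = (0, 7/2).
H = 0

With E = v^2 + 1, F = u*v, G = u^2 + 1, L = 0, M = 1/sqrt(u^2 + v^2 + 1), N = 0, assemble
  H = (EN − 2FM + GL) / (2(EG − F²)) = -u*v/(u^2 + v^2 + 1)^(3/2).
At (u, v) = (0, 7/2): H = 0.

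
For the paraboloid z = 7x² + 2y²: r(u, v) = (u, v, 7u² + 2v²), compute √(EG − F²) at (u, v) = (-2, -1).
√(EG − F²)|_{(-2, -1)} = 3*sqrt(89)

E = 196*u^2 + 1, F = 56*u*v, G = 16*v^2 + 1; EG − F² = 196*u^2 + 16*v^2 + 1; √(EG − F²) = sqrt(196*u^2 + 16*v^2 + 1). At the given point: 3*sqrt(89).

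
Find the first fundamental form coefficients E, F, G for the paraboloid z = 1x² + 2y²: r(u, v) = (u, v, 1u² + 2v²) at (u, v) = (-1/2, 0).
E = 2;  F = 0;  G = 1

Partials: r_u = (1, 0, 2*u), r_v = (0, 1, 4*v). As functions of (u, v):
  E = r_u · r_u = 4*u^2 + 1,
  F = r_u · r_v = 8*u*v,
  G = r_v · r_v = 16*v^2 + 1.
Evaluating at (u, v) = (-1/2, 0): E = 2, F = 0, G = 1.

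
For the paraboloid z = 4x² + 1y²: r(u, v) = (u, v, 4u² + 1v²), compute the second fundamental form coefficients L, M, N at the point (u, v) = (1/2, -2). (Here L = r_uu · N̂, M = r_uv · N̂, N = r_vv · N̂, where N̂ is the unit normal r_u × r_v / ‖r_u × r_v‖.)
L = 8*sqrt(33)/33;  M = 0;  N = 2*sqrt(33)/33

Compute the unit normal N̂(u, v) = (-8*u/sqrt(64*u^2 + 4*v^2 + 1), -2*v/sqrt(64*u^2 + 4*v^2 + 1), 1/sqrt(64*u^2 + 4*v^2 + 1)), and the second partials r_uu, r_uv, r_vv. Take dot products:
  L(u, v) = r_uu · N̂ = 8/sqrt(64*u^2 + 4*v^2 + 1),
  M(u, v) = r_uv · N̂ = 0,
  N(u, v) = r_vv · N̂ = 2/sqrt(64*u^2 + 4*v^2 + 1).
Evaluating at (u, v) = (1/2, -2):
  L = 8*sqrt(33)/33, M = 0, N = 2*sqrt(33)/33.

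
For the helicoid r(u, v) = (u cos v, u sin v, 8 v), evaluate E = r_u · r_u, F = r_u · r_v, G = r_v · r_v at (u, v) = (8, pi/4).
E = 1;  F = 0;  G = 128

Partials: r_u = (cos(v), sin(v), 0), r_v = (-u*sin(v), u*cos(v), 8). As functions of (u, v):
  E = r_u · r_u = 1,
  F = r_u · r_v = 0,
  G = r_v · r_v = u^2 + 64.
Evaluating at (u, v) = (8, pi/4): E = 1, F = 0, G = 128.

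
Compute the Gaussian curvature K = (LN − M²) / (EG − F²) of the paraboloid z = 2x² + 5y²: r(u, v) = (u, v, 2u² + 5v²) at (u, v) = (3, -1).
K = 8/12005

Coefficients of the first fundamental form: E = 16*u^2 + 1, F = 40*u*v, G = 100*v^2 + 1.
Coefficients of the second fundamental form: L = 4/sqrt(16*u^2 + 100*v^2 + 1), M = 0, N = 10/sqrt(16*u^2 + 100*v^2 + 1).
Assemble K = (LN − M²)/(EG − F²) = 40/(256*u^4 + 3200*u^2*v^2 + 32*u^2 + 10000*v^4 + 200*v^2 + 1). At (u, v) = (3, -1): K = 8/12005.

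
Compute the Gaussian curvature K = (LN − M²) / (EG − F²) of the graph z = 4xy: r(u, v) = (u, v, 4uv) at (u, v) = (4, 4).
K = -16/263169

Coefficients of the first fundamental form: E = 16*v^2 + 1, F = 16*u*v, G = 16*u^2 + 1.
Coefficients of the second fundamental form: L = 0, M = 4/sqrt(16*u^2 + 16*v^2 + 1), N = 0.
Assemble K = (LN − M²)/(EG − F²) = -16/(256*u^4 + 512*u^2*v^2 + 32*u^2 + 256*v^4 + 32*v^2 + 1). At (u, v) = (4, 4): K = -16/263169.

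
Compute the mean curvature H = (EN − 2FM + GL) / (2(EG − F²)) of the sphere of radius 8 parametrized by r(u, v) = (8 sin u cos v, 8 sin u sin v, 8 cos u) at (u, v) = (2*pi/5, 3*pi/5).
H = -1/8

With E = 64, F = 0, G = 64*sin(u)^2, L = -8*sin(u)/Abs(sin(u)), M = 0, N = -8*sin(u)^3/Abs(sin(u)), assemble
  H = (EN − 2FM + GL) / (2(EG − F²)) = -sin(u)/(8*Abs(sin(u))).
At (u, v) = (2*pi/5, 3*pi/5): H = -1/8.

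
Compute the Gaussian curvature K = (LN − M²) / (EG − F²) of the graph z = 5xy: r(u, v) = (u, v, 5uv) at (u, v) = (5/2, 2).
K = -400/1058841

Coefficients of the first fundamental form: E = 25*v^2 + 1, F = 25*u*v, G = 25*u^2 + 1.
Coefficients of the second fundamental form: L = 0, M = 5/sqrt(25*u^2 + 25*v^2 + 1), N = 0.
Assemble K = (LN − M²)/(EG − F²) = -25/(625*u^4 + 1250*u^2*v^2 + 50*u^2 + 625*v^4 + 50*v^2 + 1). At (u, v) = (5/2, 2): K = -400/1058841.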